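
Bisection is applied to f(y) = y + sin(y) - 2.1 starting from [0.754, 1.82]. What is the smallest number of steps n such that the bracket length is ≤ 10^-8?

Initial width b − a = 1.82 − 0.754 = 1.066000.
After n steps the width is (b−a)/2^n; need (b−a)/2^n ≤ 10^-8.
So n ≥ log₂(1.066000/10^-8) = log₂(106600000.0000) ≈ 26.6676.
Hence n = 27.

27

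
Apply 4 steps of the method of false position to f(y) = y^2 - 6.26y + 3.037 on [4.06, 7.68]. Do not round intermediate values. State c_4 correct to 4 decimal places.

False-position update: c = (a·f(b) − b·f(a))/(f(b) − f(a)); replace the endpoint whose sign matches f(c).
f(4.060000) = -5.895000, f(7.680000) = 13.942600
step 1: c = 5.135730, f(c) = -2.736947 < 0 → new bracket [5.135730, 7.680000]
step 2: c = 5.553219, f(c) = -0.887908 < 0 → new bracket [5.553219, 7.680000]
step 3: c = 5.680550, f(c) = -0.254592 < 0 → new bracket [5.680550, 7.680000]
step 4: c = 5.716406, f(c) = -0.070405 < 0 → new bracket [5.716406, 7.680000]

5.7164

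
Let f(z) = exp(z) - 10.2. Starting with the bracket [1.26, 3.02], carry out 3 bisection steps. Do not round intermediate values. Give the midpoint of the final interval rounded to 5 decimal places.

2.25000

f(1.260000) = -6.674579, f(3.020000) = 10.291292 (opposite signs)
step 1: m = 2.140000, f(m) = -1.700562 < 0 → root in [2.140000, 3.020000]
step 2: m = 2.580000, f(m) = 2.997138 > 0 → root in [2.140000, 2.580000]
step 3: m = 2.360000, f(m) = 0.390951 > 0 → root in [2.140000, 2.360000]
Midpoint of [2.140000, 2.360000] = 2.250000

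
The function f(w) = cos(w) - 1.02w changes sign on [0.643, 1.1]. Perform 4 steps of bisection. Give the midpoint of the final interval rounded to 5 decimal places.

f(0.643000) = 0.144441, f(1.100000) = -0.668404 (opposite signs)
step 1: m = 0.871500, f(m) = -0.245251 < 0 → root in [0.643000, 0.871500]
step 2: m = 0.757250, f(m) = -0.045667 < 0 → root in [0.643000, 0.757250]
step 3: m = 0.700125, f(m) = 0.050634 > 0 → root in [0.700125, 0.757250]
step 4: m = 0.728687, f(m) = 0.002788 > 0 → root in [0.728687, 0.757250]
Midpoint of [0.728687, 0.757250] = 0.742969

0.74297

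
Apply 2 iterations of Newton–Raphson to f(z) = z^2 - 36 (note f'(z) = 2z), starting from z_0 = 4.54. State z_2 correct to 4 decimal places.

6.0044

z_0 = 4.540000: f = -15.388400, f' = 9.080000 → z_1 = 4.540000 - (-15.388400)/(9.080000) = 6.234758
z_1 = 6.234758: f = 2.872204, f' = 12.469515 → z_2 = 6.234758 - (2.872204)/(12.469515) = 6.004420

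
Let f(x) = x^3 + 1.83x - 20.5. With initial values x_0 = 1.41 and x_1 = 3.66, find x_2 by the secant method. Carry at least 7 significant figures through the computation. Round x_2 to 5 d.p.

f(x_0) = -15.116479, f(x_1) = 35.225696
x_2 = 3.660000 - (35.225696)·(3.660000 - 1.410000)/(35.225696 - (-15.116479)) = 2.085618; f(x_2) = -7.611293

2.08562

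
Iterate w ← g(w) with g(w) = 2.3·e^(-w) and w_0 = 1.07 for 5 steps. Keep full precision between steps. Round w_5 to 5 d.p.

0.82582

w_1 = g(1.070000) = 0.788920
w_2 = g(0.788920) = 1.044971
w_3 = g(1.044971) = 0.808914
w_4 = g(0.808914) = 1.024285
w_5 = g(1.024285) = 0.825822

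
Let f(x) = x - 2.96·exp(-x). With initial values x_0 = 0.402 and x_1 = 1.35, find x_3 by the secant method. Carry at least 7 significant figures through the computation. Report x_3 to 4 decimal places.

f(x_0) = -1.578183, f(x_1) = 0.582649
x_2 = 1.350000 - (0.582649)·(1.350000 - 0.402000)/(0.582649 - (-1.578183)) = 1.094380; f(x_2) = 0.103529
x_3 = 1.094380 - (0.103529)·(1.094380 - 1.350000)/(0.103529 - (0.582649)) = 1.039145; f(x_3) = -0.007975

1.0391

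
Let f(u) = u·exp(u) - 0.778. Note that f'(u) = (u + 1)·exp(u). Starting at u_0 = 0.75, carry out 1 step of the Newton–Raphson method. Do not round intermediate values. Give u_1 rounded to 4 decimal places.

0.5314

u_0 = 0.750000: f = 0.809750, f' = 3.704750 → u_1 = 0.750000 - (0.809750)/(3.704750) = 0.531429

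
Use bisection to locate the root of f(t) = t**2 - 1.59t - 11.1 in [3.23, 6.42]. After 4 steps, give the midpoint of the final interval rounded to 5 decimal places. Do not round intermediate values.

4.12719

f(3.230000) = -5.802800, f(6.420000) = 19.908600 (opposite signs)
step 1: m = 4.825000, f(m) = 4.508875 > 0 → root in [3.230000, 4.825000]
step 2: m = 4.027500, f(m) = -1.282969 < 0 → root in [4.027500, 4.825000]
step 3: m = 4.426250, f(m) = 1.453952 > 0 → root in [4.027500, 4.426250]
step 4: m = 4.226875, f(m) = 0.045741 > 0 → root in [4.027500, 4.226875]
Midpoint of [4.027500, 4.226875] = 4.127187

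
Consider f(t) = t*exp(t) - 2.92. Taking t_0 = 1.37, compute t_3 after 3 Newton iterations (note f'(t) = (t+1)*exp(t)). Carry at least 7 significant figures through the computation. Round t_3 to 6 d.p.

Newton update: t ← t − f(t)/f'(t).
t_0 = 1.370000: f = 2.471430, f' = 9.326781 → t_1 = 1.370000 - (2.471430)/(9.326781) = 1.105018
t_1 = 1.105018: f = 0.416357, f' = 6.355635 → t_2 = 1.105018 - (0.416357)/(6.355635) = 1.039508
t_2 = 1.039508: f = 0.019547, f' = 5.767373 → t_3 = 1.039508 - (0.019547)/(5.767373) = 1.036119

1.036119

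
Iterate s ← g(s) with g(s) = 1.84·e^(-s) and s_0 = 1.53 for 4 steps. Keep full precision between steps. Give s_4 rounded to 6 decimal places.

s_1 = g(1.530000) = 0.398426
s_2 = g(0.398426) = 1.235332
s_3 = g(1.235332) = 0.534958
s_4 = g(0.534958) = 1.077677

1.077677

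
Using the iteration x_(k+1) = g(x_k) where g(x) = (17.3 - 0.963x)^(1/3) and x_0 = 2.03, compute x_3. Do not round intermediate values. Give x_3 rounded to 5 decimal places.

2.46237

x_1 = g(2.030000) = 2.484983
x_2 = g(2.484983) = 2.461103
x_3 = g(2.461103) = 2.462367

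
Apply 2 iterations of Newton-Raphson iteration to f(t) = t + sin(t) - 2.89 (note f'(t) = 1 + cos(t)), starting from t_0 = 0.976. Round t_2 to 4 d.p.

1.9201

Newton update: t ← t − f(t)/f'(t).
t_0 = 0.976000: f = -1.085737, f' = 1.560340 → t_1 = 0.976000 - (-1.085737)/(1.560340) = 1.671834
t_1 = 1.671834: f = -0.223266, f' = 0.899134 → t_2 = 1.671834 - (-0.223266)/(0.899134) = 1.920146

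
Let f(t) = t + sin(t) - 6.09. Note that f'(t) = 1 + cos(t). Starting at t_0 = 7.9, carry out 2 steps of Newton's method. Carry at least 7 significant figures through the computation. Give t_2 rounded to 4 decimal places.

6.6520

Newton update: t ← t − f(t)/f'(t).
t_0 = 7.900000: f = 2.808941, f' = 0.953998 → t_1 = 7.900000 - (2.808941)/(0.953998) = 4.955610
t_1 = 4.955610: f = -2.104957, f' = 1.240831 → t_2 = 4.955610 - (-2.104957)/(1.240831) = 6.652020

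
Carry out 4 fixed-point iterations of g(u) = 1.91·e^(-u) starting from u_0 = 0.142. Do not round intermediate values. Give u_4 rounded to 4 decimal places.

0.5067

u_1 = g(0.142000) = 1.657157
u_2 = g(1.657157) = 0.364200
u_3 = g(0.364200) = 1.326977
u_4 = g(1.326977) = 0.506681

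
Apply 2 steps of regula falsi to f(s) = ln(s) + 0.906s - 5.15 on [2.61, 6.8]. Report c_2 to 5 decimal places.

False-position update: c = (a·f(b) − b·f(a))/(f(b) − f(a)); replace the endpoint whose sign matches f(c).
f(2.610000) = -1.825990, f(6.800000) = 2.927723
step 1: c = 4.219457, f(c) = 0.112535 > 0 → new bracket [2.610000, 4.219457]
step 2: c = 4.126025, f(c) = 0.005494 > 0 → new bracket [2.610000, 4.126025]

4.12603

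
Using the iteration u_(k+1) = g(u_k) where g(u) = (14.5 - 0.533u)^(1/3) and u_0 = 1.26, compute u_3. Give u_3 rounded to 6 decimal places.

2.365698

u_1 = g(1.260000) = 2.400256
u_2 = g(2.400256) = 2.364564
u_3 = g(2.364564) = 2.365698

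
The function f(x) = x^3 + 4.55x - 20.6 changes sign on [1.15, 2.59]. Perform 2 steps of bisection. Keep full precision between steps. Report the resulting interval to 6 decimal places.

f(1.150000) = -13.846625, f(2.590000) = 8.558479 (opposite signs)
step 1: m = 1.870000, f(m) = -5.552297 < 0 → root in [1.870000, 2.590000]
step 2: m = 2.230000, f(m) = 0.636067 > 0 → root in [1.870000, 2.230000]

[1.870000, 2.230000]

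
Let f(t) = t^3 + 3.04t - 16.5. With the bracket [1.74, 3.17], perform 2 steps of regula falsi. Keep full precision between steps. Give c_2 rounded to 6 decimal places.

2.108078

f(1.740000) = -5.942376, f(3.170000) = 24.991813
step 1: c = 2.014699, f(c) = -2.197624 < 0 → new bracket [2.014699, 3.170000]
step 2: c = 2.108078, f(c) = -0.723159 < 0 → new bracket [2.108078, 3.170000]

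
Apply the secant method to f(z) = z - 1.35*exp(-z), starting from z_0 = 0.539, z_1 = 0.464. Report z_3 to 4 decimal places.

0.6820

Secant update: z_(k+1) = z_k − f(z_k)·(z_k − z_(k-1))/(f(z_k) − f(z_(k-1))).
f(z_0) = -0.248497, f(z_1) = -0.384831
z_2 = 0.464000 - (-0.384831)·(0.464000 - 0.539000)/(-0.384831 - (-0.248497)) = 0.675704; f(z_2) = -0.011174
z_3 = 0.675704 - (-0.011174)·(0.675704 - 0.464000)/(-0.011174 - (-0.384831)) = 0.682035; f(z_3) = -0.000508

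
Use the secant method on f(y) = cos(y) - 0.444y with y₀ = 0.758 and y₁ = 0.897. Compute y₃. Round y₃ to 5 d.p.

1.07329

Secant update: y_(k+1) = y_k − f(y_k)·(y_k − y_(k-1))/(f(y_k) − f(y_(k-1))).
f(y_0) = 0.389660, f(y_1) = 0.225689
y_2 = 0.897000 - (0.225689)·(0.897000 - 0.758000)/(0.225689 - (0.389660)) = 1.088319; f(y_2) = -0.019238
y_3 = 1.088319 - (-0.019238)·(1.088319 - 0.897000)/(-0.019238 - (0.225689)) = 1.073291; f(y_3) = 0.000693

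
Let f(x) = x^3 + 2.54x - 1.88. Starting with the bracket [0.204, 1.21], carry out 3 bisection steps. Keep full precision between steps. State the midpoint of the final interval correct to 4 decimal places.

f(0.204000) = -1.353350, f(1.210000) = 2.964961 (opposite signs)
step 1: m = 0.707000, f(m) = 0.269173 > 0 → root in [0.204000, 0.707000]
step 2: m = 0.455500, f(m) = -0.628523 < 0 → root in [0.455500, 0.707000]
step 3: m = 0.581250, f(m) = -0.207249 < 0 → root in [0.581250, 0.707000]
Midpoint of [0.581250, 0.707000] = 0.644125

0.6441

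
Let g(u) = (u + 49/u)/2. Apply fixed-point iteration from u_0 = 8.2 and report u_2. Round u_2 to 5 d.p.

7.00054

u_1 = g(8.200000) = 7.087805
u_2 = g(7.087805) = 7.000544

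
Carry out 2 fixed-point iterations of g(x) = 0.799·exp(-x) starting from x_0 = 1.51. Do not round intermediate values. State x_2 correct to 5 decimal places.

0.66972

x_1 = g(1.510000) = 0.176507
x_2 = g(0.176507) = 0.669716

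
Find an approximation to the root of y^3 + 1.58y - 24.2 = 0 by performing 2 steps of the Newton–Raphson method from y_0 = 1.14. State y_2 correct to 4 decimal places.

3.5572

f'(y) = 3y^2 + 1.58
y_0 = 1.140000: f = -20.917256, f' = 5.478800 → y_1 = 1.140000 - (-20.917256)/(5.478800) = 4.957854
y_1 = 4.957854: f = 105.498994, f' = 75.320935 → y_2 = 4.957854 - (105.498994)/(75.320935) = 3.557194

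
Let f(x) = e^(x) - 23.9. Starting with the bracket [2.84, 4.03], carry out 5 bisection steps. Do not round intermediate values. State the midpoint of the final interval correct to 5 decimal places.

3.15609

f(2.840000) = -6.784234, f(4.030000) = 32.360911 (opposite signs)
step 1: m = 3.435000, f(m) = 7.131413 > 0 → root in [2.840000, 3.435000]
step 2: m = 3.137500, f(m) = -0.853821 < 0 → root in [3.137500, 3.435000]
step 3: m = 3.286250, f(m) = 2.842391 > 0 → root in [3.137500, 3.286250]
step 4: m = 3.211875, f(m) = 0.925591 > 0 → root in [3.137500, 3.211875]
step 5: m = 3.174688, f(m) = 0.019344 > 0 → root in [3.137500, 3.174688]
Midpoint of [3.137500, 3.174688] = 3.156094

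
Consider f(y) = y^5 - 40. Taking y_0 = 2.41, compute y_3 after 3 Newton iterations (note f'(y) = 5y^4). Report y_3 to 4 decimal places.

2.0913

y_0 = 2.410000: f = 41.299002, f' = 168.670128 → y_1 = 2.410000 - (41.299002)/(168.670128) = 2.165149
y_1 = 2.165149: f = 7.581620, f' = 109.880692 → y_2 = 2.165149 - (7.581620)/(109.880692) = 2.096151
y_2 = 2.096151: f = 0.468065, f' = 96.529477 → y_3 = 2.096151 - (0.468065)/(96.529477) = 2.091302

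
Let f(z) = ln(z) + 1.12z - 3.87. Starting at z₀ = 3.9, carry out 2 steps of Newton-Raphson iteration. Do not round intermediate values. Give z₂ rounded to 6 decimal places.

2.601517

f'(z) = 1/z + 1.12
z_0 = 3.900000: f = 1.858977, f' = 1.376410 → z_1 = 3.900000 - (1.858977)/(1.376410) = 2.549402
z_1 = 2.549402: f = -0.078811, f' = 1.512249 → z_2 = 2.549402 - (-0.078811)/(1.512249) = 2.601517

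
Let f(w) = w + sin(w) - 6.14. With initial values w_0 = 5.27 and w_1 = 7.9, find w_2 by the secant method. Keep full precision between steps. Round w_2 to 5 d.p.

6.27944

f(w_0) = -1.718522, f(w_1) = 2.758941
w_2 = 7.900000 - (2.758941)·(7.900000 - 5.270000)/(2.758941 - (-1.718522)) = 6.279436; f(w_2) = 0.135687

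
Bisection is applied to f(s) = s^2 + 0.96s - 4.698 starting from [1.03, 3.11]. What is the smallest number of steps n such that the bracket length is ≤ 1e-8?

28

Initial width b − a = 3.11 − 1.03 = 2.080000.
After n steps the width is (b−a)/2^n; need (b−a)/2^n ≤ 1e-8.
So n ≥ log₂(2.080000/1e-8) = log₂(208000000.0000) ≈ 27.6320.
Hence n = 28.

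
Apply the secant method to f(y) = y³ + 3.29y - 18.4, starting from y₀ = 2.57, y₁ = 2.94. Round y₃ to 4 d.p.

2.2445

f(y_0) = 7.029893, f(y_1) = 16.684784
y_2 = 2.940000 - (16.684784)·(2.940000 - 2.570000)/(16.684784 - (7.029893)) = 2.300597; f(y_2) = 1.345433
y_3 = 2.300597 - (1.345433)·(2.300597 - 2.940000)/(1.345433 - (16.684784)) = 2.244514; f(y_3) = 0.291956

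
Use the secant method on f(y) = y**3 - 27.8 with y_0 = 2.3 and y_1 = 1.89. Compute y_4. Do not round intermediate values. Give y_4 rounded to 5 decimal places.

f(y_0) = -15.633000, f(y_1) = -21.048731
y_2 = 1.890000 - (-21.048731)·(1.890000 - 2.300000)/(-21.048731 - (-15.633000)) = 3.483502; f(y_2) = 14.471562
y_3 = 3.483502 - (14.471562)·(3.483502 - 1.890000)/(14.471562 - (-21.048731)) = 2.834283; f(y_3) = -5.031756
y_4 = 2.834283 - (-5.031756)·(2.834283 - 3.483502)/(-5.031756 - (14.471562)) = 3.001778; f(y_4) = -0.751963

3.00178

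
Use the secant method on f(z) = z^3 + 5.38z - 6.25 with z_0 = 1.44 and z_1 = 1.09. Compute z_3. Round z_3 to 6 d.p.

0.985021

Secant update: z_(k+1) = z_k − f(z_k)·(z_k − z_(k-1))/(f(z_k) − f(z_(k-1))).
f(z_0) = 4.483184, f(z_1) = 0.909229
z_2 = 1.090000 - (0.909229)·(1.090000 - 1.440000)/(0.909229 - (4.483184)) = 1.000959; f(z_2) = 0.138035
z_3 = 1.000959 - (0.138035)·(1.000959 - 1.090000)/(0.138035 - (0.909229)) = 0.985021; f(z_3) = 0.005146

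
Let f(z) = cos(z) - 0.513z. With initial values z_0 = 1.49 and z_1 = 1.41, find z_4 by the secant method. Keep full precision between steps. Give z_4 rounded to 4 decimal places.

Secant update: z_(k+1) = z_k − f(z_k)·(z_k − z_(k-1))/(f(z_k) − f(z_(k-1))).
f(z_0) = -0.683662, f(z_1) = -0.563226
z_2 = 1.410000 - (-0.563226)·(1.410000 - 1.490000)/(-0.563226 - (-0.683662)) = 1.035875; f(z_2) = -0.021631
z_3 = 1.035875 - (-0.021631)·(1.035875 - 1.410000)/(-0.021631 - (-0.563226)) = 1.020933; f(z_3) = -0.001168
z_4 = 1.020933 - (-0.001168)·(1.020933 - 1.035875)/(-0.001168 - (-0.021631)) = 1.020080; f(z_4) = -0.000003

1.0201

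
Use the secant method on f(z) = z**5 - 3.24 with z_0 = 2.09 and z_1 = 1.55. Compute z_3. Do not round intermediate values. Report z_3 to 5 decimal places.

1.32516

f(z_0) = 36.637822, f(z_1) = 5.706610
z_2 = 1.550000 - (5.706610)·(1.550000 - 2.090000)/(5.706610 - (36.637822)) = 1.450373; f(z_2) = 3.177993
z_3 = 1.450373 - (3.177993)·(1.450373 - 1.550000)/(3.177993 - (5.706610)) = 1.325162; f(z_3) = 0.846434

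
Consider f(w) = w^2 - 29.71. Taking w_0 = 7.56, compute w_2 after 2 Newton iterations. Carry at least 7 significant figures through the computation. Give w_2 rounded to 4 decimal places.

Newton update: w ← w − f(w)/f'(w).
f'(w) = 2w
w_0 = 7.560000: f = 27.443600, f' = 15.120000 → w_1 = 7.560000 - (27.443600)/(15.120000) = 5.744947
w_1 = 5.744947: f = 3.294417, f' = 11.489894 → w_2 = 5.744947 - (3.294417)/(11.489894) = 5.458224

5.4582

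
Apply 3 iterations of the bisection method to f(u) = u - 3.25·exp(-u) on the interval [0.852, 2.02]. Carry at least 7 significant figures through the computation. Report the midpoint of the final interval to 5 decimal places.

1.07100

f(0.852000) = -0.534323, f(2.020000) = 1.588870 (opposite signs)
step 1: m = 1.436000, f(m) = 0.662899 > 0 → root in [0.852000, 1.436000]
step 2: m = 1.144000, f(m) = 0.108738 > 0 → root in [0.852000, 1.144000]
step 3: m = 0.998000, f(m) = -0.200002 < 0 → root in [0.998000, 1.144000]
Midpoint of [0.998000, 1.144000] = 1.071000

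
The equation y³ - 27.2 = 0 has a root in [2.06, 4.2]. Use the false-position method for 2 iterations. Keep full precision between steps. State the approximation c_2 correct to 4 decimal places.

f(2.060000) = -18.458184, f(4.200000) = 46.888000
step 1: c = 2.664481, f(c) = -8.283631 < 0 → new bracket [2.664481, 4.200000]
step 2: c = 2.895028, f(c) = -2.936225 < 0 → new bracket [2.895028, 4.200000]

2.8950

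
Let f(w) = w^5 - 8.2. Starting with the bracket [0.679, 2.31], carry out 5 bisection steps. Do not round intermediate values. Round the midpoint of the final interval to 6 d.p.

f(0.679000) = -8.055673, f(2.310000) = 57.574855 (opposite signs)
step 1: m = 1.494500, f(m) = -0.744452 < 0 → root in [1.494500, 2.310000]
step 2: m = 1.902250, f(m) = 16.707949 > 0 → root in [1.494500, 1.902250]
step 3: m = 1.698375, f(m) = 5.930839 > 0 → root in [1.494500, 1.698375]
step 4: m = 1.596437, f(m) = 2.169543 > 0 → root in [1.494500, 1.596437]
step 5: m = 1.545469, f(m) = 0.616600 > 0 → root in [1.494500, 1.545469]
Midpoint of [1.494500, 1.545469] = 1.519984

1.519984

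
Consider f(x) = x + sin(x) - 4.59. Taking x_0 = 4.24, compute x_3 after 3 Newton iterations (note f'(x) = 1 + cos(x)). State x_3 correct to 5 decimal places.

5.37758

Newton update: x ← x − f(x)/f'(x).
x_0 = 4.240000: f = -1.240484, f' = 0.544985 → x_1 = 4.240000 - (-1.240484)/(0.544985) = 6.516179
x_1 = 6.516179: f = 2.157071, f' = 1.972979 → x_2 = 6.516179 - (2.157071)/(1.972979) = 5.422873
x_2 = 5.422873: f = 0.074827, f' = 1.652201 → x_3 = 5.422873 - (0.074827)/(1.652201) = 5.377584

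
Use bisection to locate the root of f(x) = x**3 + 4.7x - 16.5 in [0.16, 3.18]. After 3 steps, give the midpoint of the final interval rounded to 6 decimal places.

1.858750

f(0.160000) = -15.743904, f(3.180000) = 30.603432 (opposite signs)
step 1: m = 1.670000, f(m) = -3.993537 < 0 → root in [1.670000, 3.180000]
step 2: m = 2.425000, f(m) = 9.158016 > 0 → root in [1.670000, 2.425000]
step 3: m = 2.047500, f(m) = 1.706895 > 0 → root in [1.670000, 2.047500]
Midpoint of [1.670000, 2.047500] = 1.858750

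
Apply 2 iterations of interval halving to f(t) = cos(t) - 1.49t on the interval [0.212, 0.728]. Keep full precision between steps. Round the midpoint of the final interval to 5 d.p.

f(0.212000) = 0.661732, f(0.728000) = -0.338213 (opposite signs)
step 1: m = 0.470000, f(m) = 0.191268 > 0 → root in [0.470000, 0.728000]
step 2: m = 0.599000, f(m) = -0.066610 < 0 → root in [0.470000, 0.599000]
Midpoint of [0.470000, 0.599000] = 0.534500

0.53450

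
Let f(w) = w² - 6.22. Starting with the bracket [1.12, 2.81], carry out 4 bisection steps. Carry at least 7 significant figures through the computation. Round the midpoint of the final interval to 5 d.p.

2.54594

f(1.120000) = -4.965600, f(2.810000) = 1.676100 (opposite signs)
step 1: m = 1.965000, f(m) = -2.358775 < 0 → root in [1.965000, 2.810000]
step 2: m = 2.387500, f(m) = -0.519844 < 0 → root in [2.387500, 2.810000]
step 3: m = 2.598750, f(m) = 0.533502 > 0 → root in [2.387500, 2.598750]
step 4: m = 2.493125, f(m) = -0.004328 < 0 → root in [2.493125, 2.598750]
Midpoint of [2.493125, 2.598750] = 2.545937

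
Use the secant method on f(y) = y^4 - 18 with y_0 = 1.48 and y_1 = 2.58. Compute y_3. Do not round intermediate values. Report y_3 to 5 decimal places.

f(y_0) = -13.202148, f(y_1) = 26.307661
y_2 = 2.580000 - (26.307661)·(2.580000 - 1.480000)/(26.307661 - (-13.202148)) = 1.847563; f(y_2) = -6.348081
y_3 = 1.847563 - (-6.348081)·(1.847563 - 2.580000)/(-6.348081 - (26.307661)) = 1.989945; f(y_3) = -2.319350

1.98994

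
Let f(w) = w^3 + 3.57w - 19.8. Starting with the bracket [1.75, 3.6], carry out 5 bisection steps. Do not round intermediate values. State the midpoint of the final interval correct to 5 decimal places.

2.24141

f(1.750000) = -8.193125, f(3.600000) = 39.708000 (opposite signs)
step 1: m = 2.675000, f(m) = 8.891047 > 0 → root in [1.750000, 2.675000]
step 2: m = 2.212500, f(m) = -1.070842 < 0 → root in [2.212500, 2.675000]
step 3: m = 2.443750, f(m) = 3.518052 > 0 → root in [2.212500, 2.443750]
step 4: m = 2.328125, f(m) = 1.130230 > 0 → root in [2.212500, 2.328125]
step 5: m = 2.270313, f(m) = 0.006930 > 0 → root in [2.212500, 2.270313]
Midpoint of [2.212500, 2.270313] = 2.241406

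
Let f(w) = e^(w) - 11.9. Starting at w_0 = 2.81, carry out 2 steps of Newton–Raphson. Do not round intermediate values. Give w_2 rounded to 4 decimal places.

Newton update: w ← w − f(w)/f'(w).
f'(w) = e^(w)
w_0 = 2.810000: f = 4.709918, f' = 16.609918 → w_1 = 2.810000 - (4.709918)/(16.609918) = 2.526439
w_1 = 2.526439: f = 0.608888, f' = 12.508888 → w_2 = 2.526439 - (0.608888)/(12.508888) = 2.477763

2.4778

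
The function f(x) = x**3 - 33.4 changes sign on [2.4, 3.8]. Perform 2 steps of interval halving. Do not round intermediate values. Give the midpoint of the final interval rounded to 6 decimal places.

3.275000

f(2.400000) = -19.576000, f(3.800000) = 21.472000 (opposite signs)
step 1: m = 3.100000, f(m) = -3.609000 < 0 → root in [3.100000, 3.800000]
step 2: m = 3.450000, f(m) = 7.663625 > 0 → root in [3.100000, 3.450000]
Midpoint of [3.100000, 3.450000] = 3.275000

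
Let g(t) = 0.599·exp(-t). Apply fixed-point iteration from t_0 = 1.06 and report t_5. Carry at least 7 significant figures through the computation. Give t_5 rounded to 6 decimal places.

0.395737

t_1 = g(1.060000) = 0.207527
t_2 = g(0.207527) = 0.486742
t_3 = g(0.486742) = 0.368161
t_4 = g(0.368161) = 0.414512
t_5 = g(0.414512) = 0.395737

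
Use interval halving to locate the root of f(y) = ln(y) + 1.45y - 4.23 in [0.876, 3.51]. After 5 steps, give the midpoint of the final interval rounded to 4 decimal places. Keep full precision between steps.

f(0.876000) = -3.092189, f(3.510000) = 2.115116 (opposite signs)
step 1: m = 2.193000, f(m) = -0.264880 < 0 → root in [2.193000, 3.510000]
step 2: m = 2.851500, f(m) = 0.952520 > 0 → root in [2.193000, 2.851500]
step 3: m = 2.522250, f(m) = 0.352414 > 0 → root in [2.193000, 2.522250]
step 4: m = 2.357625, f(m) = 0.046211 > 0 → root in [2.193000, 2.357625]
step 5: m = 2.275313, f(m) = -0.108679 < 0 → root in [2.275313, 2.357625]
Midpoint of [2.275313, 2.357625] = 2.316469

2.3165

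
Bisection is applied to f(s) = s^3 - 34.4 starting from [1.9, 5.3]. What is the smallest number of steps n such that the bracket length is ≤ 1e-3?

12

Initial width b − a = 5.3 − 1.9 = 3.400000.
After n steps the width is (b−a)/2^n; need (b−a)/2^n ≤ 1e-3.
So n ≥ log₂(3.400000/1e-3) = log₂(3400.0000) ≈ 11.7313.
Hence n = 12.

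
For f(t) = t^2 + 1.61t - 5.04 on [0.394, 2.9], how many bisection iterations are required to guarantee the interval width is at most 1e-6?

22

Initial width b − a = 2.9 − 0.394 = 2.506000.
After n steps the width is (b−a)/2^n; need (b−a)/2^n ≤ 1e-6.
So n ≥ log₂(2.506000/1e-6) = log₂(2506000.0000) ≈ 21.2570.
Hence n = 22.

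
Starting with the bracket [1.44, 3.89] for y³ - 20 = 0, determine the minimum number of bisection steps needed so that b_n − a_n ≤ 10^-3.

12

Initial width b − a = 3.89 − 1.44 = 2.450000.
After n steps the width is (b−a)/2^n; need (b−a)/2^n ≤ 10^-3.
So n ≥ log₂(2.450000/10^-3) = log₂(2450.0000) ≈ 11.2586.
Hence n = 12.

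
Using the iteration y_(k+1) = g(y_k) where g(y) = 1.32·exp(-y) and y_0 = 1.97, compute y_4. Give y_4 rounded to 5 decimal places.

0.84992

y_1 = g(1.970000) = 0.184083
y_2 = g(0.184083) = 1.098064
y_3 = g(1.098064) = 0.440241
y_4 = g(0.440241) = 0.849923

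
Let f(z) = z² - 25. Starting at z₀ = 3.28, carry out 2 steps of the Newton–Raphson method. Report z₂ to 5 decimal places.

5.01866

f'(z) = 2z
z_0 = 3.280000: f = -14.241600, f' = 6.560000 → z_1 = 3.280000 - (-14.241600)/(6.560000) = 5.450976
z_1 = 5.450976: f = 4.713135, f' = 10.901951 → z_2 = 5.450976 - (4.713135)/(10.901951) = 5.018655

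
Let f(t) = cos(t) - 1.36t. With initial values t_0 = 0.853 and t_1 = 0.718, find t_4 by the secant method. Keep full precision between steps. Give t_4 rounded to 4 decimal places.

0.6048

f(t_0) = -0.502354, f(t_1) = -0.223357
t_2 = 0.718000 - (-0.223357)·(0.718000 - 0.853000)/(-0.223357 - (-0.502354)) = 0.609923; f(t_2) = -0.009803
t_3 = 0.609923 - (-0.009803)·(0.609923 - 0.718000)/(-0.009803 - (-0.223357)) = 0.604962; f(t_3) = -0.000224
t_4 = 0.604962 - (-0.000224)·(0.604962 - 0.609923)/(-0.000224 - (-0.009803)) = 0.604846; f(t_4) = -0.000000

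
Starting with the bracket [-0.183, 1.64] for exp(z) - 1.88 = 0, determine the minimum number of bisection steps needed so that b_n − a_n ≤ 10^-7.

25

Initial width b − a = 1.64 − -0.183 = 1.823000.
After n steps the width is (b−a)/2^n; need (b−a)/2^n ≤ 10^-7.
So n ≥ log₂(1.823000/10^-7) = log₂(18230000.0000) ≈ 24.1198.
Hence n = 25.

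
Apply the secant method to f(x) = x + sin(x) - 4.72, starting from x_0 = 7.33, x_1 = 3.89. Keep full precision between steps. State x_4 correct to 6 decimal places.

5.394542

Secant update: x_(k+1) = x_k − f(x_k)·(x_k − x_(k-1))/(f(x_k) − f(x_(k-1))).
f(x_0) = 3.475834, f(x_1) = -1.510473
x_2 = 3.890000 - (-1.510473)·(3.890000 - 7.330000)/(-1.510473 - (3.475834)) = 4.932059; f(x_2) = -0.763910
x_3 = 4.932059 - (-0.763910)·(4.932059 - 3.890000)/(-0.763910 - (-1.510473)) = 5.998333; f(x_3) = 0.997317
x_4 = 5.998333 - (0.997317)·(5.998333 - 4.932059)/(0.997317 - (-0.763910)) = 5.394542; f(x_4) = -0.101675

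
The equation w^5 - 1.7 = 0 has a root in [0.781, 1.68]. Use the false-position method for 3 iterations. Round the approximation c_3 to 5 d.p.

False-position update: c = (a·f(b) − b·f(a))/(f(b) − f(a)); replace the endpoint whose sign matches f(c).
f(0.781000) = -1.409427, f(1.680000) = 11.682782
step 1: c = 0.877781, f(c) = -1.178889 < 0 → new bracket [0.877781, 1.680000]
step 2: c = 0.951311, f(c) = -0.920863 < 0 → new bracket [0.951311, 1.680000]
step 3: c = 1.004552, f(c) = -0.677033 < 0 → new bracket [1.004552, 1.680000]

1.00455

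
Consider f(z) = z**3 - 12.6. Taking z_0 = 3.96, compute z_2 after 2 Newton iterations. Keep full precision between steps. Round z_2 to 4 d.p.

2.4353

f'(z) = 3z**2
z_0 = 3.960000: f = 49.499136, f' = 47.044800 → z_1 = 3.960000 - (49.499136)/(47.044800) = 2.907830
z_1 = 2.907830: f = 11.987080, f' = 25.366423 → z_2 = 2.907830 - (11.987080)/(25.366423) = 2.435273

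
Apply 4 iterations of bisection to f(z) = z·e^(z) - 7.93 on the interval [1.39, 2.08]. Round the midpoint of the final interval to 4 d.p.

f(1.390000) = -2.349358, f(2.080000) = 8.719295 (opposite signs)
step 1: m = 1.735000, f(m) = 1.905590 > 0 → root in [1.390000, 1.735000]
step 2: m = 1.562500, f(m) = -0.475729 < 0 → root in [1.562500, 1.735000]
step 3: m = 1.648750, f(m) = 0.644283 > 0 → root in [1.562500, 1.648750]
step 4: m = 1.605625, f(m) = 0.067573 > 0 → root in [1.562500, 1.605625]
Midpoint of [1.562500, 1.605625] = 1.584062

1.5841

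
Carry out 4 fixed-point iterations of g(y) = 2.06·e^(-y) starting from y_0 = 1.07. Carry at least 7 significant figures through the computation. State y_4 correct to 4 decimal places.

0.9773

y_1 = g(1.070000) = 0.706598
y_2 = g(0.706598) = 1.016239
y_3 = g(1.016239) = 0.745625
y_4 = g(0.745625) = 0.977342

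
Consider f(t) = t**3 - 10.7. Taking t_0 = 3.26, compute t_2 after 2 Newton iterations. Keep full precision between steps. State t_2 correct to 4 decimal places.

Newton update: t ← t − f(t)/f'(t).
f'(t) = 3t**2
t_0 = 3.260000: f = 23.945976, f' = 31.882800 → t_1 = 3.260000 - (23.945976)/(31.882800) = 2.508937
t_1 = 2.508937: f = 5.093178, f' = 18.884302 → t_2 = 2.508937 - (5.093178)/(18.884302) = 2.239233

2.2392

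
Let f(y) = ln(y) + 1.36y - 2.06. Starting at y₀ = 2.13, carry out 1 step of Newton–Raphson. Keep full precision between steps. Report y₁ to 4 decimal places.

1.2593

f'(y) = 1/y + 1.36
y_0 = 2.130000: f = 1.592922, f' = 1.829484 → y_1 = 2.130000 - (1.592922)/(1.829484) = 1.259305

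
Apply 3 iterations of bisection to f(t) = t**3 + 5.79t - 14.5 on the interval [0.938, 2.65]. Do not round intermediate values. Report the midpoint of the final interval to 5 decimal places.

1.68700

f(0.938000) = -8.243686, f(2.650000) = 19.453125 (opposite signs)
step 1: m = 1.794000, f(m) = 1.661134 > 0 → root in [0.938000, 1.794000]
step 2: m = 1.366000, f(m) = -4.041964 < 0 → root in [1.366000, 1.794000]
step 3: m = 1.580000, f(m) = -1.407488 < 0 → root in [1.580000, 1.794000]
Midpoint of [1.580000, 1.794000] = 1.687000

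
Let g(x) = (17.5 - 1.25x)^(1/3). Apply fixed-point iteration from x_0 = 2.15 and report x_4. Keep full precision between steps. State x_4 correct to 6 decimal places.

x_1 = g(2.150000) = 2.455893
x_2 = g(2.455893) = 2.434577
x_3 = g(2.434577) = 2.436074
x_4 = g(2.436074) = 2.435969

2.435969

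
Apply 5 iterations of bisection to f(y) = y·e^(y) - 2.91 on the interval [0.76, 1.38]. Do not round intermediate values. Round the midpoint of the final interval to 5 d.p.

1.04094

f(0.760000) = -1.284910, f(1.380000) = 2.575364 (opposite signs)
step 1: m = 1.070000, f(m) = 0.209456 > 0 → root in [0.760000, 1.070000]
step 2: m = 0.915000, f(m) = -0.625451 < 0 → root in [0.915000, 1.070000]
step 3: m = 0.992500, f(m) = -0.232264 < 0 → root in [0.992500, 1.070000]
step 4: m = 1.031250, f(m) = -0.017788 < 0 → root in [1.031250, 1.070000]
step 5: m = 1.050625, f(m) = 0.094197 > 0 → root in [1.031250, 1.050625]
Midpoint of [1.031250, 1.050625] = 1.040938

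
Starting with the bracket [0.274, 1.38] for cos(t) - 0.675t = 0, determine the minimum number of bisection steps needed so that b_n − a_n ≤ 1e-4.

Initial width b − a = 1.38 − 0.274 = 1.106000.
After n steps the width is (b−a)/2^n; need (b−a)/2^n ≤ 1e-4.
So n ≥ log₂(1.106000/1e-4) = log₂(11060.0000) ≈ 13.4331.
Hence n = 14.

14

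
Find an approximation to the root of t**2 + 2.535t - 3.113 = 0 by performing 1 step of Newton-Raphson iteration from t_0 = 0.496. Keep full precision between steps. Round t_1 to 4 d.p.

0.9524

Newton update: t ← t − f(t)/f'(t).
f'(t) = 2t + 2.535
t_0 = 0.496000: f = -1.609624, f' = 3.527000 → t_1 = 0.496000 - (-1.609624)/(3.527000) = 0.952372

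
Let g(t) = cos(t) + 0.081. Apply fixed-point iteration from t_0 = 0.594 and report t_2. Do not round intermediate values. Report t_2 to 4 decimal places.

0.6950

t_1 = g(0.594000) = 0.909709
t_2 = g(0.909709) = 0.694976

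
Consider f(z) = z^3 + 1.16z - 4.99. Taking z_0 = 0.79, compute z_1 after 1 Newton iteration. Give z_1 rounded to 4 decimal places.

1.9708

Newton update: z ← z − f(z)/f'(z).
f'(z) = 3z^2 + 1.16
z_0 = 0.790000: f = -3.580561, f' = 3.032300 → z_1 = 0.790000 - (-3.580561)/(3.032300) = 1.970807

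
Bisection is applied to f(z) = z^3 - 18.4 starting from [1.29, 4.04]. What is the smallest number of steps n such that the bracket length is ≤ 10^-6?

Initial width b − a = 4.04 − 1.29 = 2.750000.
After n steps the width is (b−a)/2^n; need (b−a)/2^n ≤ 10^-6.
So n ≥ log₂(2.750000/10^-6) = log₂(2750000.0000) ≈ 21.3910.
Hence n = 22.

22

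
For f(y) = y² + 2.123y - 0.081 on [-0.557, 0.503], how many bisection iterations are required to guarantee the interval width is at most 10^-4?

Initial width b − a = 0.503 − -0.557 = 1.060000.
After n steps the width is (b−a)/2^n; need (b−a)/2^n ≤ 10^-4.
So n ≥ log₂(1.060000/10^-4) = log₂(10600.0000) ≈ 13.3718.
Hence n = 14.

14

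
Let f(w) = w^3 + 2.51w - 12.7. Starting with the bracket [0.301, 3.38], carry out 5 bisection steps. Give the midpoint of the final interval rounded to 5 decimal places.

f(0.301000) = -11.917219, f(3.380000) = 34.398272 (opposite signs)
step 1: m = 1.840500, f(m) = -1.845761 < 0 → root in [1.840500, 3.380000]
step 2: m = 2.610250, f(m) = 11.636418 > 0 → root in [1.840500, 2.610250]
step 3: m = 2.225375, f(m) = 3.906402 > 0 → root in [1.840500, 2.225375]
step 4: m = 2.032938, f(m) = 0.804468 > 0 → root in [1.840500, 2.032938]
step 5: m = 1.936719, f(m) = -0.574437 < 0 → root in [1.936719, 2.032938]
Midpoint of [1.936719, 2.032938] = 1.984828

1.98483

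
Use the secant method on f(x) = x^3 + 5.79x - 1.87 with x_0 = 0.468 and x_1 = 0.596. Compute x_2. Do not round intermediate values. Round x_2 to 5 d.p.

f(x_0) = 0.942223, f(x_1) = 1.792549
x_2 = 0.596000 - (1.792549)·(0.596000 - 0.468000)/(1.792549 - (0.942223)) = 0.326167; f(x_2) = 0.053204

0.32617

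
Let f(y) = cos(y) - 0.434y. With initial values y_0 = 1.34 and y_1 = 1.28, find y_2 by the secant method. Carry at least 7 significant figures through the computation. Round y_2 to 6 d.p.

f(y_0) = -0.352807, f(y_1) = -0.268805
y_2 = 1.280000 - (-0.268805)·(1.280000 - 1.340000)/(-0.268805 - (-0.352807)) = 1.088002; f(y_2) = -0.007937

1.088002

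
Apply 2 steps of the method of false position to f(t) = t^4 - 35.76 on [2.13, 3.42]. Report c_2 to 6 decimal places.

2.379312

f(2.130000) = -15.176538, f(3.420000) = 101.045773
step 1: c = 2.298451, f(c) = -7.851223 < 0 → new bracket [2.298451, 3.420000]
step 2: c = 2.379312, f(c) = -3.711664 < 0 → new bracket [2.379312, 3.420000]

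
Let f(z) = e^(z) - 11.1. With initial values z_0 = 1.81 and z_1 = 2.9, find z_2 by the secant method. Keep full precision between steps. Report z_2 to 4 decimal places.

2.2608

Secant update: z_(k+1) = z_k − f(z_k)·(z_k − z_(k-1))/(f(z_k) − f(z_(k-1))).
f(z_0) = -4.989553, f(z_1) = 7.074145
z_2 = 2.900000 - (7.074145)·(2.900000 - 1.810000)/(7.074145 - (-4.989553)) = 2.260825; f(z_2) = -1.509005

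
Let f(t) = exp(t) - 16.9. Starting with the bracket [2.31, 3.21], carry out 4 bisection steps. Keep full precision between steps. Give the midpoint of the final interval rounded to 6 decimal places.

2.844375

f(2.310000) = -6.825575, f(3.210000) = 7.879086 (opposite signs)
step 1: m = 2.760000, f(m) = -1.100157 < 0 → root in [2.760000, 3.210000]
step 2: m = 2.985000, f(m) = 2.886502 > 0 → root in [2.760000, 2.985000]
step 3: m = 2.872500, f(m) = 0.781166 > 0 → root in [2.760000, 2.872500]
step 4: m = 2.816250, f(m) = -0.185945 < 0 → root in [2.816250, 2.872500]
Midpoint of [2.816250, 2.872500] = 2.844375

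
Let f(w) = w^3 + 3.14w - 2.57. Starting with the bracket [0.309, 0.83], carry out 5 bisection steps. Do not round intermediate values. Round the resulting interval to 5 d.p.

f(0.309000) = -1.570236, f(0.830000) = 0.607987 (opposite signs)
step 1: m = 0.569500, f(m) = -0.597064 < 0 → root in [0.569500, 0.830000]
step 2: m = 0.699750, f(m) = -0.030152 < 0 → root in [0.699750, 0.830000]
step 3: m = 0.764875, f(m) = 0.279185 > 0 → root in [0.699750, 0.764875]
step 4: m = 0.732312, f(m) = 0.122187 > 0 → root in [0.699750, 0.732312]
step 5: m = 0.716031, f(m) = 0.045448 > 0 → root in [0.699750, 0.716031]

[0.69975, 0.71603]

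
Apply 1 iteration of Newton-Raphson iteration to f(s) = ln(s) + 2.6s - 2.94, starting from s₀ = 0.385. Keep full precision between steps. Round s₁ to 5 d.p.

0.94172

f'(s) = 1/s + 2.6
s_0 = 0.385000: f = -2.893512, f' = 5.197403 → s_1 = 0.385000 - (-2.893512)/(5.197403) = 0.941723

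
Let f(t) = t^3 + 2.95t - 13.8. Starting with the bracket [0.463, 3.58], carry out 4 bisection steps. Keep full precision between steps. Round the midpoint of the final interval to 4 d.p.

1.9241

f(0.463000) = -12.334897, f(3.580000) = 42.643712 (opposite signs)
step 1: m = 2.021500, f(m) = 0.424208 > 0 → root in [0.463000, 2.021500]
step 2: m = 1.242250, f(m) = -8.218341 < 0 → root in [1.242250, 2.021500]
step 3: m = 1.631875, f(m) = -4.640259 < 0 → root in [1.631875, 2.021500]
step 4: m = 1.826688, f(m) = -2.316004 < 0 → root in [1.826688, 2.021500]
Midpoint of [1.826688, 2.021500] = 1.924094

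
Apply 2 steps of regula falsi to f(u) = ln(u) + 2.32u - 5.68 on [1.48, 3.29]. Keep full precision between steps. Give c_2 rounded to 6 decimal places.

f(1.480000) = -1.854358, f(3.290000) = 3.143688
step 1: c = 2.151540, f(c) = 0.077757 > 0 → new bracket [1.480000, 2.151540]
step 2: c = 2.124514, f(c) = 0.002416 > 0 → new bracket [1.480000, 2.124514]

2.124514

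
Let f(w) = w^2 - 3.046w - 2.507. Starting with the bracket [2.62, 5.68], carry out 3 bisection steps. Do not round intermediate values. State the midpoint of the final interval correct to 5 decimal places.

3.57625

f(2.620000) = -3.623120, f(5.680000) = 12.454120 (opposite signs)
step 1: m = 4.150000, f(m) = 2.074600 > 0 → root in [2.620000, 4.150000]
step 2: m = 3.385000, f(m) = -1.359485 < 0 → root in [3.385000, 4.150000]
step 3: m = 3.767500, f(m) = 0.211251 > 0 → root in [3.385000, 3.767500]
Midpoint of [3.385000, 3.767500] = 3.576250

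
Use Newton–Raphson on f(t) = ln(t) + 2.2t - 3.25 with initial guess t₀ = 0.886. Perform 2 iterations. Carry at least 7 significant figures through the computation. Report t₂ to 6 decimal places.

f'(t) = 1/t + 2.2
t_0 = 0.886000: f = -1.421838, f' = 3.328668 → t_1 = 0.886000 - (-1.421838)/(3.328668) = 1.313149
t_1 = 1.313149: f = -0.088643, f' = 2.961528 → t_2 = 1.313149 - (-0.088643)/(2.961528) = 1.343081

1.343081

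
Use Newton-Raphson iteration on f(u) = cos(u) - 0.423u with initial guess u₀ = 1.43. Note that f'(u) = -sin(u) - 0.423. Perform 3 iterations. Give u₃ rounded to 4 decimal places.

u_0 = 1.430000: f = -0.464558, f' = -1.413105 → u_1 = 1.430000 - (-0.464558)/(-1.413105) = 1.101250
u_1 = 1.101250: f = -0.013347, f' = -1.314774 → u_2 = 1.101250 - (-0.013347)/(-1.314774) = 1.091098
u_2 = 1.091098: f = -0.000023, f' = -1.310134 → u_3 = 1.091098 - (-0.000023)/(-1.310134) = 1.091081

1.0911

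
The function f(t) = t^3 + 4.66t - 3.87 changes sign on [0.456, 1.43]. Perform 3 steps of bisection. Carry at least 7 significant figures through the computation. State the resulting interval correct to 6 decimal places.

f(0.456000) = -1.650221, f(1.430000) = 5.718007 (opposite signs)
step 1: m = 0.943000, f(m) = 1.362942 > 0 → root in [0.456000, 0.943000]
step 2: m = 0.699500, f(m) = -0.268064 < 0 → root in [0.699500, 0.943000]
step 3: m = 0.821250, f(m) = 0.510918 > 0 → root in [0.699500, 0.821250]

[0.699500, 0.821250]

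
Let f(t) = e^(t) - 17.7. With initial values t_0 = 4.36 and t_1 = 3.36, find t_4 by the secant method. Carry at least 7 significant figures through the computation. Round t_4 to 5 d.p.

f(t_0) = 60.557134, f(t_1) = 11.089191
t_2 = 3.360000 - (11.089191)·(3.360000 - 4.360000)/(11.089191 - (60.557134)) = 3.135831; f(t_2) = 5.307742
t_3 = 3.135831 - (5.307742)·(3.135831 - 3.360000)/(5.307742 - (11.089191)) = 2.930029; f(t_3) = 1.028173
t_4 = 2.930029 - (1.028173)·(2.930029 - 3.135831)/(1.028173 - (5.307742)) = 2.880585; f(t_4) = 0.124694

2.88058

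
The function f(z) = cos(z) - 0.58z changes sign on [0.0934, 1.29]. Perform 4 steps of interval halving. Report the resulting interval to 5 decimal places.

f(0.093400) = 0.941469, f(1.290000) = -0.471079 (opposite signs)
step 1: m = 0.691700, f(m) = 0.368977 > 0 → root in [0.691700, 1.290000]
step 2: m = 0.990850, f(m) = -0.026714 < 0 → root in [0.691700, 0.990850]
step 3: m = 0.841275, f(m) = 0.178573 > 0 → root in [0.841275, 0.990850]
step 4: m = 0.916063, f(m) = 0.077632 > 0 → root in [0.916063, 0.990850]

[0.91606, 0.99085]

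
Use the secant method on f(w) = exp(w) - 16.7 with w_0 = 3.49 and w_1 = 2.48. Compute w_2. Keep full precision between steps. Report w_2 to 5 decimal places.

2.71058

f(w_0) = 16.085948, f(w_1) = -4.758736
w_2 = 2.480000 - (-4.758736)·(2.480000 - 3.490000)/(-4.758736 - (16.085948)) = 2.710578; f(w_2) = -1.662037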